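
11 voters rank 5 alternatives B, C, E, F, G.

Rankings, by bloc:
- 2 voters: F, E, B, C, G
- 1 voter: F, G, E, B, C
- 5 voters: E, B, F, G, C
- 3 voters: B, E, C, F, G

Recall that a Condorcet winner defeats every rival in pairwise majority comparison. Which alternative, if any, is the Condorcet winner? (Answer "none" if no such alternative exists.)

E

Head-to-head results (11 voters):
B vs C: B, 11–0.
B vs E: E, 8–3.
B–F: B 8–3.
B vs G: B wins 10–1.
C vs E: E, 11–0.
C vs F: F, 8–3.
C–G: G 6–5.
E vs F: E, 8–3.
E vs G: E, 10–1.
F–G: F 11–0.
E beats each of B, C, F, G — E is the Condorcet winner.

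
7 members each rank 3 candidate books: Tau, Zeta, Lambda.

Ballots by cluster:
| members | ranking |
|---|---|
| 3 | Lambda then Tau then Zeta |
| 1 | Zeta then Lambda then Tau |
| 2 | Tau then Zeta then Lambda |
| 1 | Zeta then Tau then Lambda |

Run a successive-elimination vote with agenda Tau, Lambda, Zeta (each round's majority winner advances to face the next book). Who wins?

Zeta

Round 1: Tau vs Lambda — 3–4, Lambda advances.
Round 2: Lambda vs Zeta — 3–4, Zeta advances.
Zeta survives the agenda.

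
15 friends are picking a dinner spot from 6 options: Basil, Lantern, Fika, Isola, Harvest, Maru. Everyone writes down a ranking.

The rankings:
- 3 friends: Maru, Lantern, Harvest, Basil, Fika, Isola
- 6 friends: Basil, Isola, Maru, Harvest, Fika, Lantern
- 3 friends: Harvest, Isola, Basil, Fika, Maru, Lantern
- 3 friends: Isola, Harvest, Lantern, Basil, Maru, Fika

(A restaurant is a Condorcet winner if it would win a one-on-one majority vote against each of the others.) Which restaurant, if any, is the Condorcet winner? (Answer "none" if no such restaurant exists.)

Head-to-head results (15 friends):
Basil vs Lantern: Basil wins 9–6.
Basil vs Fika: Basil wins 15–0.
Basil vs Isola: Basil wins 9–6.
Basil vs Harvest: Harvest, 9–6.
Basil–Maru: Basil 12–3.
Lantern vs Fika: Fika, 9–6.
Lantern vs Isola: Isola wins 12–3.
Lantern vs Harvest: Harvest, 12–3.
Lantern vs Maru: Maru wins 12–3.
Fika vs Isola: Isola, 12–3.
Fika vs Harvest: Harvest, 15–0.
Fika–Maru: Maru 12–3.
Isola–Harvest: Isola 9–6.
Isola–Maru: Isola 12–3.
Harvest vs Maru: Maru, 9–6.
No restaurant is unbeaten: Basil loses to Harvest; Lantern loses to Basil; Fika loses to Basil; Isola loses to Basil; Harvest loses to Isola; Maru loses to Basil. In particular Basil → Isola → Harvest → Basil is a majority cycle — no Condorcet winner exists.

none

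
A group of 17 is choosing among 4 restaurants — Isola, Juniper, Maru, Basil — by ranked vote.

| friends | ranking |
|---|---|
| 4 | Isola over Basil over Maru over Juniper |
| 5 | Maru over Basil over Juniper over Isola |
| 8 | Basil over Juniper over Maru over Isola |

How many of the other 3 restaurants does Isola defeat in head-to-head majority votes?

Isola against each rival (17 friends):
Isola vs Juniper: Juniper wins 13–4.
Isola vs Maru: 4 for Isola, 13 for Maru — Maru by 13–4.
Isola vs Basil: 4 for Isola, 13 for Basil — Basil by 13–4.
Isola beats no one; loses to Juniper, Maru, Basil — 0 pairwise wins.

0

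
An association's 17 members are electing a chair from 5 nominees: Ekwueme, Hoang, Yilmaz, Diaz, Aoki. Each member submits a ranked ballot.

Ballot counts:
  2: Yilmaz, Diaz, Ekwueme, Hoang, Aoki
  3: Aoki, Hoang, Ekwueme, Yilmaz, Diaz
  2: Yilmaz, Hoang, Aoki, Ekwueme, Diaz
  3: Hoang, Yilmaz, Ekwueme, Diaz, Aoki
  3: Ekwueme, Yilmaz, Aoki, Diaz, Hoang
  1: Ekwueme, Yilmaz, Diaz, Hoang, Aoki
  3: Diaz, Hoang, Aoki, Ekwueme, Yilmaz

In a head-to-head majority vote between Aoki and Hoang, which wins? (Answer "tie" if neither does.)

Ballots ranking Aoki above Hoang: 3 + 3 = 6.
Ballots ranking Hoang above Aoki: 17 − 6 = 11.
Hoang wins the head-to-head 11–6.

Hoang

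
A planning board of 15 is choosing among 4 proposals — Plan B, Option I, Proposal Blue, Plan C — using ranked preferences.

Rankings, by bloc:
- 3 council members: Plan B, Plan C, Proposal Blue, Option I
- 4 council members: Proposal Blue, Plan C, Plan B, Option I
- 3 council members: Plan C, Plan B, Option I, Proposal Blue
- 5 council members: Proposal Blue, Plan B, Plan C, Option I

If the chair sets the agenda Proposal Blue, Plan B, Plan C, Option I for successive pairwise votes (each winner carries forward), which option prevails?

Round 1: Proposal Blue vs Plan B — 9–6, Proposal Blue advances.
Round 2: Proposal Blue vs Plan C — 9–6, Proposal Blue advances.
Round 3: Proposal Blue vs Option I — 12–3, Proposal Blue advances.
The agenda winner is Proposal Blue.

Proposal Blue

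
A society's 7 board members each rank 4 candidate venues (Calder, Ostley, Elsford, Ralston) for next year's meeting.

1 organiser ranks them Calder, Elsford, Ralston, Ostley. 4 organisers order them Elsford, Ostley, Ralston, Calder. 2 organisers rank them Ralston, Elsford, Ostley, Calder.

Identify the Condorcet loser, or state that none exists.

Head-to-head results (7 organisers):
Calder vs Ostley: Ostley, 6–1.
Calder vs Elsford: Elsford, 6–1.
Calder vs Ralston: Calder preferred on 1 ballot; Ralston wins 6–1.
Ostley–Elsford: Elsford 7–0.
Ostley vs Ralston: Ostley, 4–3.
Elsford vs Ralston: Elsford is ranked higher on 1+4 = 5 ballots, Ralston on 2. Elsford wins 5–2.
Calder loses to every other city — it is the Condorcet loser.

Calder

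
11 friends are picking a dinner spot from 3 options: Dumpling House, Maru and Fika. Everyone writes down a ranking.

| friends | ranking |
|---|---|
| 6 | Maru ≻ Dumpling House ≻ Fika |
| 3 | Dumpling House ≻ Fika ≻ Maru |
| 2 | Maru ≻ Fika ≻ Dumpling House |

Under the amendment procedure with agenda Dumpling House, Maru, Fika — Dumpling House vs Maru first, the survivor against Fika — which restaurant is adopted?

Round 1: Dumpling House vs Maru — 3–8, Maru advances.
Round 2: Maru vs Fika — 8–3, Maru advances.
The agenda winner is Maru.

Maru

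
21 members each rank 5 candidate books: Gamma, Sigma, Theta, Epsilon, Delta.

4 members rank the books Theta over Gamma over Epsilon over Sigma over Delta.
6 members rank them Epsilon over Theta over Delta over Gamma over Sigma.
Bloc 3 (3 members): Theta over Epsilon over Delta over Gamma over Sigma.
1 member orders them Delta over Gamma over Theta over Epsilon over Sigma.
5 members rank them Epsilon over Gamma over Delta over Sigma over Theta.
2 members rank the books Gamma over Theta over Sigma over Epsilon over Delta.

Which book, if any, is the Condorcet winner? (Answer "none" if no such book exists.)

Check each pair by majority over 21 ballots:
Gamma vs Sigma: Gamma preferred on 4+6+3+1+5+2 = 21 ballots; Gamma wins 21–0.
Gamma vs Theta: Gamma is ranked higher on 1+5+2 = 8 ballots, Theta on 13. Theta wins 13–8.
Gamma vs Epsilon: Gamma preferred on 4+1+2 = 7 ballots; Epsilon wins 14–7.
Gamma vs Delta: 11 to 10, Gamma.
Sigma vs Theta: 5 for Sigma, 16 for Theta — Theta by 16–5.
Sigma vs Epsilon: Sigma preferred on 2 ballots; Epsilon wins 19–2.
Sigma vs Delta: Sigma preferred on 4+2 = 6 ballots; Delta wins 15–6.
Theta vs Epsilon: 10 to 11, Epsilon.
Theta vs Delta: Theta is ranked higher on 4+6+3+2 = 15 ballots, Delta on 6. Theta wins 15–6.
Epsilon vs Delta: Epsilon is ranked higher on 4+6+3+5+2 = 20 ballots, Delta on 1. Epsilon wins 20–1.
Epsilon beats each of Gamma, Sigma, Theta, Delta — Epsilon is the Condorcet winner.

Epsilon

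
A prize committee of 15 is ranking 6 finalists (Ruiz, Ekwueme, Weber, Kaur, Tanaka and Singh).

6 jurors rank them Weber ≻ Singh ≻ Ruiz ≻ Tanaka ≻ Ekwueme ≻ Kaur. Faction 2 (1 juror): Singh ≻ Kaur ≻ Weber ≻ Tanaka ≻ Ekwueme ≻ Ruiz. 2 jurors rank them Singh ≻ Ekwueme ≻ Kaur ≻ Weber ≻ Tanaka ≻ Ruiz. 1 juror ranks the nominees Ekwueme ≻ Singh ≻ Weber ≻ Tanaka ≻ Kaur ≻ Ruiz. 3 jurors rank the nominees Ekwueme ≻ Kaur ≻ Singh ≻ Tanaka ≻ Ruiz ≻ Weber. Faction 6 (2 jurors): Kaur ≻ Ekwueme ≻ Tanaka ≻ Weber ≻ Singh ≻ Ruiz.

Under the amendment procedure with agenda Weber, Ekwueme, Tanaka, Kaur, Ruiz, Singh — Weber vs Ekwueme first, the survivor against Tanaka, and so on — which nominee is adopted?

Singh

Round 1: Weber vs Ekwueme — 7–8, Ekwueme advances.
Round 2: Ekwueme vs Tanaka — 8–7, Ekwueme advances.
Round 3: Ekwueme vs Kaur — 12–3, Ekwueme advances.
Round 4: Ekwueme vs Ruiz — 9–6, Ekwueme advances.
Round 5: Ekwueme vs Singh — 6–9, Singh advances.
Singh survives the agenda.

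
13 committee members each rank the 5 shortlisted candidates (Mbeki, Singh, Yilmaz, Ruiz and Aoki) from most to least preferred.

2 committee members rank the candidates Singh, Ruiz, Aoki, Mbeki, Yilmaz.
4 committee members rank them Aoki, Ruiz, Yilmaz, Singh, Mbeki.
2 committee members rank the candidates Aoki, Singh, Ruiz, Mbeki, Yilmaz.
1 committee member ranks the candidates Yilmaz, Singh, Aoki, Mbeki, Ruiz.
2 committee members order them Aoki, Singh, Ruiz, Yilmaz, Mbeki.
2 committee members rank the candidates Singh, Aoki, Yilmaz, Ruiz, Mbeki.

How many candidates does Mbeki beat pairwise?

Mbeki against each rival (13 committee members):
Mbeki–Singh: Singh 13–0.
Mbeki–Yilmaz: Yilmaz 9–4.
Mbeki vs Ruiz: 1 for Mbeki, 12 for Ruiz — Ruiz by 12–1.
Mbeki vs Aoki: Mbeki is ranked higher on 0 ballots, Aoki on 13. Aoki wins 13–0.
Mbeki beats no one; loses to Singh, Yilmaz, Ruiz, Aoki — 0 pairwise wins.

0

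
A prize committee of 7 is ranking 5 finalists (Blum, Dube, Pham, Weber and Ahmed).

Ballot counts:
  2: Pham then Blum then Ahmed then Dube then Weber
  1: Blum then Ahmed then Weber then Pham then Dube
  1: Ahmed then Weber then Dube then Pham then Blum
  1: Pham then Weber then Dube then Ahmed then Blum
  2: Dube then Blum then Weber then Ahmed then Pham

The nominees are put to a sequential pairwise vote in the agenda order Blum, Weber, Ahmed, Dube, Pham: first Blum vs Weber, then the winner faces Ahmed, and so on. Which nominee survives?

Round 1: Blum vs Weber — 5–2, Blum advances.
Round 2: Blum vs Ahmed — 5–2, Blum advances.
Round 3: Blum vs Dube — 3–4, Dube advances.
Round 4: Dube vs Pham — 3–4, Pham advances.
Pham survives the agenda.

Pham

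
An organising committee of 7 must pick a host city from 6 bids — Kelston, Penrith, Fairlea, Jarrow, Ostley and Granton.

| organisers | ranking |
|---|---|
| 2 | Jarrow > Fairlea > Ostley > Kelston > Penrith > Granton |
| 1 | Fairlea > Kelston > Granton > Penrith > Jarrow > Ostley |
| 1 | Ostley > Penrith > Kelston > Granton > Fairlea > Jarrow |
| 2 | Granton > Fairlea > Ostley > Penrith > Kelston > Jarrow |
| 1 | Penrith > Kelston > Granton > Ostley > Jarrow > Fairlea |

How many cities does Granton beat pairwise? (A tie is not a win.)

Granton against each rival (7 organisers):
Granton vs Kelston: Granton is ranked higher on 2 ballots, Kelston on 5. Kelston wins 5–2.
Granton vs Penrith: Penrith wins 4–3.
Granton–Fairlea: Granton 4–3.
Granton vs Jarrow: Granton wins 5–2.
Granton vs Ostley: Granton, 4–3.
Granton beats Fairlea, Jarrow, Ostley; loses to Kelston, Penrith — 3 pairwise wins.

3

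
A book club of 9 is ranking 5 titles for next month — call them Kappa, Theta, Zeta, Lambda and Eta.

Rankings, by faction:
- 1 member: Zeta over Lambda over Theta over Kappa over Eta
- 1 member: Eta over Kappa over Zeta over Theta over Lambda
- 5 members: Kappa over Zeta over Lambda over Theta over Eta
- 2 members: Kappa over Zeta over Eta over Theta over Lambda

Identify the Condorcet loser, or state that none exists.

Eta

Head-to-head results (9 members):
Kappa vs Theta: Kappa, 8–1.
Kappa vs Zeta: Kappa wins 8–1.
Kappa vs Lambda: Kappa, 8–1.
Kappa–Eta: Kappa 8–1.
Theta vs Zeta: Theta preferred on 0 ballots; Zeta wins 9–0.
Theta vs Lambda: Lambda wins 6–3.
Theta vs Eta: 1+5 = 6 for Theta, 3 for Eta — Theta by 6–3.
Zeta vs Lambda: Zeta preferred on 1+1+5+2 = 9 ballots; Zeta wins 9–0.
Zeta–Eta: Zeta 8–1.
Lambda–Eta: Lambda 6–3.
Eta loses to every other book — it is the Condorcet loser.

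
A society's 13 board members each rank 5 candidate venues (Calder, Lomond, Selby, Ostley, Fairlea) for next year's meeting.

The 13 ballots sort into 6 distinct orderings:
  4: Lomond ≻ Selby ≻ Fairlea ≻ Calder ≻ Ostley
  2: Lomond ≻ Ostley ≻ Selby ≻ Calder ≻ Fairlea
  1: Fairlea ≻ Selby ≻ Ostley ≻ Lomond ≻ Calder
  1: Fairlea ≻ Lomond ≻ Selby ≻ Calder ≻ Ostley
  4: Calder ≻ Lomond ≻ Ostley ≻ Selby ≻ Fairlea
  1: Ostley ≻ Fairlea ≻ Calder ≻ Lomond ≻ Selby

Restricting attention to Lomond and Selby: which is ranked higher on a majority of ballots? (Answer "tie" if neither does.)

Lomond

Ballots ranking Lomond above Selby: 4 + 2 + 1 + 4 + 1 = 12.
Ballots ranking Selby above Lomond: 13 − 12 = 1.
Lomond wins the head-to-head 12–1.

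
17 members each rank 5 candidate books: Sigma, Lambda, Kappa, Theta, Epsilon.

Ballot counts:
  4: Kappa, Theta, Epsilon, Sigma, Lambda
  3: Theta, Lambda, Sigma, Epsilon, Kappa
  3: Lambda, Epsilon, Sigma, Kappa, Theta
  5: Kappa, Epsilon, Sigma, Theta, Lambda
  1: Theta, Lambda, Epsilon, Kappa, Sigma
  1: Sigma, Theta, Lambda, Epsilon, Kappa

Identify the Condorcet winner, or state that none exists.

Head-to-head results (17 members):
Sigma vs Lambda: 10 to 7, Sigma.
Sigma vs Kappa: 7 to 10, Kappa.
Sigma vs Theta: 3+5+1 = 9 for Sigma, 8 for Theta — Sigma by 9–8.
Sigma vs Epsilon: 4 to 13, Epsilon.
Lambda vs Kappa: Lambda preferred on 3+3+1+1 = 8 ballots; Kappa wins 9–8.
Lambda vs Theta: 3 to 14, Theta.
Lambda vs Epsilon: 8 to 9, Epsilon.
Kappa vs Theta: Kappa preferred on 4+3+5 = 12 ballots; Kappa wins 12–5.
Kappa vs Epsilon: Kappa preferred on 4+5 = 9 ballots; Kappa wins 9–8.
Theta vs Epsilon: 4+3+1+1 = 9 for Theta, 8 for Epsilon — Theta by 9–8.
Kappa wins every pairwise contest, so Kappa is the Condorcet winner.

Kappa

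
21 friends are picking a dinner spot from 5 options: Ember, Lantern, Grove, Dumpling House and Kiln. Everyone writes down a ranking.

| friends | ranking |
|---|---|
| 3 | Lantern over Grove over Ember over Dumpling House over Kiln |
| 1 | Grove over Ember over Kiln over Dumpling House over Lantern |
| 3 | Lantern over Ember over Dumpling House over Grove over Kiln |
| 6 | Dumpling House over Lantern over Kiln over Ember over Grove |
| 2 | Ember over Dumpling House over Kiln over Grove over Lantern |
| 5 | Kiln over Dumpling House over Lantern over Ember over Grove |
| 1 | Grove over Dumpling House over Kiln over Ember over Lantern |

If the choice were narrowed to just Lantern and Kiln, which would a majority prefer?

Ballots ranking Lantern above Kiln: 3 + 3 + 6 = 12.
Ballots ranking Kiln above Lantern: 21 − 12 = 9.
Lantern wins the head-to-head 12–9.

Lantern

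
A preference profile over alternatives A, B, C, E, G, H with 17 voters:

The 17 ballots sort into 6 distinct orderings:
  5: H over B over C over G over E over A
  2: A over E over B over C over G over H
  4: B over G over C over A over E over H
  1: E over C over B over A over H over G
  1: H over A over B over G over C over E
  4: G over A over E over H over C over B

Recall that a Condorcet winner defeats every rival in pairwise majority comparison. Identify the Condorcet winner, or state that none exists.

Pairwise majorities:
A–B: B 10–7.
A vs C: C, 10–7.
A–E: A 11–6.
A vs G: G, 13–4.
A vs H: A wins 11–6.
B vs C: B, 12–5.
B vs E: B, 10–7.
B vs G: B wins 13–4.
B vs H: H, 10–7.
C vs E: C, 10–7.
C–G: G 9–8.
C vs H: H, 10–7.
E vs G: G wins 14–3.
E vs H: E wins 11–6.
G vs H: G wins 10–7.
Every alternative loses at least once (A loses to B; B loses to H; C loses to B; E loses to A; G loses to B; H loses to A). The majority relation contains the cycle A > H > B > A, so there is no Condorcet winner.

none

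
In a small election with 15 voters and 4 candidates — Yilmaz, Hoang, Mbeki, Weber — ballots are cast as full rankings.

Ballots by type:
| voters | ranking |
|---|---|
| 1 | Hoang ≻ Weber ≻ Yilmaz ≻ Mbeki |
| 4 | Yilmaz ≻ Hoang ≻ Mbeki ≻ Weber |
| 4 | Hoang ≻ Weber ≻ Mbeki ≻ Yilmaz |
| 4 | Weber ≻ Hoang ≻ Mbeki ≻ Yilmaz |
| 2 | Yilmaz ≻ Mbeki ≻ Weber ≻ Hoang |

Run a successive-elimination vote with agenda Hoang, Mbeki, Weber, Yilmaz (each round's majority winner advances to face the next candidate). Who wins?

Round 1: Hoang vs Mbeki — 13–2, Hoang advances.
Round 2: Hoang vs Weber — 9–6, Hoang advances.
Round 3: Hoang vs Yilmaz — 9–6, Hoang advances.
Hoang survives the agenda.

Hoang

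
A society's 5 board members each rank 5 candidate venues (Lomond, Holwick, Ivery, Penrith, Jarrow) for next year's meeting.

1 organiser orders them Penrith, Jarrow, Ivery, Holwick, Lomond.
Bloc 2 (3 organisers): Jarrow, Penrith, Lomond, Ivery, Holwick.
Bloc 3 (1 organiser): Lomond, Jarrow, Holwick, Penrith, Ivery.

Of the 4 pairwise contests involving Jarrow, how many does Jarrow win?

4

Jarrow against each rival (5 organisers):
Jarrow vs Lomond: Jarrow is ranked higher on 1+3 = 4 ballots, Lomond on 1. Jarrow wins 4–1.
Jarrow vs Holwick: Jarrow is ranked higher on 1+3+1 = 5 ballots, Holwick on 0. Jarrow wins 5–0.
Jarrow vs Ivery: Jarrow preferred on 1+3+1 = 5 ballots; Jarrow wins 5–0.
Jarrow vs Penrith: 4 to 1, Jarrow.
Jarrow beats Lomond, Holwick, Ivery, Penrith — 4 pairwise wins.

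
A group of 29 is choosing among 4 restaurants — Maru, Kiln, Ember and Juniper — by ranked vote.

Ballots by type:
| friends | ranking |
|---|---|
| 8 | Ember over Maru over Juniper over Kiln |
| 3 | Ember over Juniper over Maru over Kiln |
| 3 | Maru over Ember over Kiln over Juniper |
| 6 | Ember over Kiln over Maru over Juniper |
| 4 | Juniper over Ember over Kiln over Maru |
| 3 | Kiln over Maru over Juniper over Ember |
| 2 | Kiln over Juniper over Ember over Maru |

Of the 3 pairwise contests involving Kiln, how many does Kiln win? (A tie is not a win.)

1

Kiln against each rival (29 friends):
Kiln–Maru: Kiln 15–14.
Kiln vs Ember: 3+2 = 5 for Kiln, 24 for Ember — Ember by 24–5.
Kiln vs Juniper: Kiln is ranked higher on 3+6+3+2 = 14 ballots, Juniper on 15. Juniper wins 15–14.
Kiln beats Maru; loses to Ember, Juniper — 1 pairwise win.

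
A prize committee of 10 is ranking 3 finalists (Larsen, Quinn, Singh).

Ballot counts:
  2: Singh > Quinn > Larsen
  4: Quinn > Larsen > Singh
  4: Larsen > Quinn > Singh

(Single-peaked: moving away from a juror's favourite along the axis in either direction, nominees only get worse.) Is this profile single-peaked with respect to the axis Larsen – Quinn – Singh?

yes

Axis positions: Larsen=1, Quinn=2, Singh=3.
Faction 1 (peak Singh at position 3): ranking walks positions 3-2-1, expanding outward from the peak — single-peaked.
Faction 2 (peak Quinn at position 2): ranking walks positions 2-1-3, expanding outward from the peak — single-peaked.
Faction 3 (peak Larsen at position 1): ranking walks positions 1-2-3, expanding outward from the peak — single-peaked.
Every ranking is single-peaked on this axis.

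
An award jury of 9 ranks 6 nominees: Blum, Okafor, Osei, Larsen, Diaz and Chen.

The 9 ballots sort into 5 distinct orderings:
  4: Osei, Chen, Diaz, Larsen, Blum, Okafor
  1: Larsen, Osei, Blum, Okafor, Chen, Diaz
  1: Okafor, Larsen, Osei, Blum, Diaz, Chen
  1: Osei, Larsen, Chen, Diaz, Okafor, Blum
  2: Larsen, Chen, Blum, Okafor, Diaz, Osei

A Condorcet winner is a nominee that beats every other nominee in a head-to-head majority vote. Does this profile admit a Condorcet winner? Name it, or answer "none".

Check each pair by majority over 9 ballots:
Blum vs Okafor: Blum preferred on 4+1+2 = 7 ballots; Blum wins 7–2.
Blum–Osei: Osei 7–2.
Blum vs Larsen: Larsen wins 9–0.
Blum vs Diaz: Blum is ranked higher on 1+1+2 = 4 ballots, Diaz on 5. Diaz wins 5–4.
Blum–Chen: Chen 7–2.
Okafor vs Osei: 3 to 6, Osei.
Okafor–Larsen: Larsen 8–1.
Okafor–Diaz: Diaz 5–4.
Okafor–Chen: Chen 7–2.
Osei vs Larsen: Osei preferred on 4+1 = 5 ballots; Osei wins 5–4.
Osei vs Diaz: Osei preferred on 4+1+1+1 = 7 ballots; Osei wins 7–2.
Osei vs Chen: Osei wins 7–2.
Larsen vs Diaz: Larsen wins 5–4.
Larsen vs Chen: Larsen, 5–4.
Diaz–Chen: Chen 8–1.
Osei defeats every rival head-to-head and is the Condorcet winner.

Osei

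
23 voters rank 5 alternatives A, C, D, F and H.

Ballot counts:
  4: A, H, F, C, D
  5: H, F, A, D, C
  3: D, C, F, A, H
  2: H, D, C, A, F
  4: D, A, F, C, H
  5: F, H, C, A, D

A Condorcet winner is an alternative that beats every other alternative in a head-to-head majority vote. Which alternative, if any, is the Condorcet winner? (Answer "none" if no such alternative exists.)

Pairwise majorities:
A vs C: A is ranked higher on 4+5+4 = 13 ballots, C on 10. A wins 13–10.
A vs D: A is ranked higher on 4+5+5 = 14 ballots, D on 9. A wins 14–9.
A vs F: 10 to 13, F.
A vs H: 4+3+4 = 11 for A, 12 for H — H by 12–11.
C vs D: 9 to 14, D.
C vs F: C is ranked higher on 3+2 = 5 ballots, F on 18. F wins 18–5.
C vs H: 7 to 16, H.
D vs F: D is ranked higher on 3+2+4 = 9 ballots, F on 14. F wins 14–9.
D vs H: 7 to 16, H.
F vs H: F is ranked higher on 3+4+5 = 12 ballots, H on 11. F wins 12–11.
F defeats every rival head-to-head and is the Condorcet winner.

F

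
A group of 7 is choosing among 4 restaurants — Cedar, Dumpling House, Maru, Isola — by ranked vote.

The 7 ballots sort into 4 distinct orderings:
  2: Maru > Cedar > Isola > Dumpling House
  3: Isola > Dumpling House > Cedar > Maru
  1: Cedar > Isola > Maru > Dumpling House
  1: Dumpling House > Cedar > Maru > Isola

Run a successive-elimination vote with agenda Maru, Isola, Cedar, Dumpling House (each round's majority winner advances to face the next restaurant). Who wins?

Round 1: Maru vs Isola — 3–4, Isola advances.
Round 2: Isola vs Cedar — 3–4, Cedar advances.
Round 3: Cedar vs Dumpling House — 3–4, Dumpling House advances.
Dumpling House survives the agenda.

Dumpling House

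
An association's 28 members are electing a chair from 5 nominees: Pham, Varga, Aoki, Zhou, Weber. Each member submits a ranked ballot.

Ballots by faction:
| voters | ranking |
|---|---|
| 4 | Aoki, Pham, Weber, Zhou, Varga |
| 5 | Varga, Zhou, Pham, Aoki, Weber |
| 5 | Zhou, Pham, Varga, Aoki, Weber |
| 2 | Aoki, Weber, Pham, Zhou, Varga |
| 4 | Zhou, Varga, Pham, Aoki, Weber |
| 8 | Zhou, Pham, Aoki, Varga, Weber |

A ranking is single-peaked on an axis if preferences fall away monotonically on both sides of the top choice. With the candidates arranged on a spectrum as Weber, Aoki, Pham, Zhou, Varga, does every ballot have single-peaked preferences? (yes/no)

yes

Axis positions: Weber=1, Aoki=2, Pham=3, Zhou=4, Varga=5.
Faction 1 (peak Aoki at position 2): ranking walks positions 2-3-1-4-5, expanding outward from the peak — single-peaked.
Faction 2 (peak Varga at position 5): ranking walks positions 5-4-3-2-1, expanding outward from the peak — single-peaked.
Faction 3 (peak Zhou at position 4): ranking walks positions 4-3-5-2-1, expanding outward from the peak — single-peaked.
Faction 4 (peak Aoki at position 2): ranking walks positions 2-1-3-4-5, expanding outward from the peak — single-peaked.
Faction 5 (peak Zhou at position 4): ranking walks positions 4-5-3-2-1, expanding outward from the peak — single-peaked.
Faction 6 (peak Zhou at position 4): ranking walks positions 4-3-2-5-1, expanding outward from the peak — single-peaked.
Every ranking is single-peaked on this axis.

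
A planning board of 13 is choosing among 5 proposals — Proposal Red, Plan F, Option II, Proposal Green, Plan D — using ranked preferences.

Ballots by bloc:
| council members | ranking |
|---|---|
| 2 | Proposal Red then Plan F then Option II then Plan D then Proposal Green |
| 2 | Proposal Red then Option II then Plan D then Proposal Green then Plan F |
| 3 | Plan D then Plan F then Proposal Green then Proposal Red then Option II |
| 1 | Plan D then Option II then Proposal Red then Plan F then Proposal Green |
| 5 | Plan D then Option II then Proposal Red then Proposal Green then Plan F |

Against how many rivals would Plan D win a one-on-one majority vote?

Plan D against each rival (13 council members):
Plan D–Proposal Red: Plan D 9–4.
Plan D–Plan F: Plan D 11–2.
Plan D vs Option II: Plan D is ranked higher on 3+1+5 = 9 ballots, Option II on 4. Plan D wins 9–4.
Plan D vs Proposal Green: Plan D, 13–0.
Plan D beats Proposal Red, Plan F, Option II, Proposal Green — 4 pairwise wins.

4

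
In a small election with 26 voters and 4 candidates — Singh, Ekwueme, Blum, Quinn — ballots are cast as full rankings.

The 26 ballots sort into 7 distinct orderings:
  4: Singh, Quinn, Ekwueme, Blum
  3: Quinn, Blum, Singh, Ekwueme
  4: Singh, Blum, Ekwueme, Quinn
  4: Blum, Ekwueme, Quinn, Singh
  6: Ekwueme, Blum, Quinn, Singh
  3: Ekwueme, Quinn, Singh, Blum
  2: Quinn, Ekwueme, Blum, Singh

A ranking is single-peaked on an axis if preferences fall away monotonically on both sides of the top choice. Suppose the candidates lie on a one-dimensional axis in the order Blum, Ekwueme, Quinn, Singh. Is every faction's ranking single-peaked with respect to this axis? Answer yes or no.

no

Axis positions: Blum=1, Ekwueme=2, Quinn=3, Singh=4.
Faction 1 (peak Singh at position 4): ranking walks positions 4-3-2-1, expanding outward from the peak — single-peaked.
Faction 2: ranking walks positions 3-1-4-2; Blum is ranked above Ekwueme even though Ekwueme lies between Blum and the peak Quinn on the axis — preferences dip and rise again. Not single-peaked.
Faction 3: ranking walks positions 4-1-2-3; Blum is ranked above Quinn even though Quinn lies between Blum and the peak Singh on the axis — preferences dip and rise again. Not single-peaked.
Faction 4 (peak Blum at position 1): ranking walks positions 1-2-3-4, expanding outward from the peak — single-peaked.
Faction 5 (peak Ekwueme at position 2): ranking walks positions 2-1-3-4, expanding outward from the peak — single-peaked.
Faction 6 (peak Ekwueme at position 2): ranking walks positions 2-3-4-1, expanding outward from the peak — single-peaked.
Faction 7 (peak Quinn at position 3): ranking walks positions 3-2-1-4, expanding outward from the peak — single-peaked.
Faction 2 violates single-peakedness, so the profile is not single-peaked on this axis.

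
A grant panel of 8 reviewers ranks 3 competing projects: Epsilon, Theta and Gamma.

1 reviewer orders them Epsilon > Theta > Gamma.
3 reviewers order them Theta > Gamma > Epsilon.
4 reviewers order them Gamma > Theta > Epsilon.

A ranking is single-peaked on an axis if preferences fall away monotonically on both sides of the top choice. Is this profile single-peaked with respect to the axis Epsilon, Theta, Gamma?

yes

Axis positions: Epsilon=1, Theta=2, Gamma=3.
Cluster 1 (peak Epsilon at position 1): ranking walks positions 1-2-3, expanding outward from the peak — single-peaked.
Cluster 2 (peak Theta at position 2): ranking walks positions 2-3-1, expanding outward from the peak — single-peaked.
Cluster 3 (peak Gamma at position 3): ranking walks positions 3-2-1, expanding outward from the peak — single-peaked.
Every ranking is single-peaked on this axis.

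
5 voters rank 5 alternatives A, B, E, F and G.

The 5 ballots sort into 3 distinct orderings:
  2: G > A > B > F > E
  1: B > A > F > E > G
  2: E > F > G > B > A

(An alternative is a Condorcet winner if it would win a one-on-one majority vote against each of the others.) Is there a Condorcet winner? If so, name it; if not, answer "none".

Head-to-head results (5 voters):
A vs B: B, 3–2.
A–E: A 3–2.
A vs F: A wins 3–2.
A vs G: G, 4–1.
B vs E: B, 3–2.
B vs F: B, 3–2.
B vs G: G, 4–1.
E vs F: F, 3–2.
E–G: E 3–2.
F–G: F 3–2.
No alternative is unbeaten: A loses to B; B loses to G; E loses to A; F loses to A; G loses to E. In particular A beats E beats G beats A is a majority cycle — no Condorcet winner exists.

none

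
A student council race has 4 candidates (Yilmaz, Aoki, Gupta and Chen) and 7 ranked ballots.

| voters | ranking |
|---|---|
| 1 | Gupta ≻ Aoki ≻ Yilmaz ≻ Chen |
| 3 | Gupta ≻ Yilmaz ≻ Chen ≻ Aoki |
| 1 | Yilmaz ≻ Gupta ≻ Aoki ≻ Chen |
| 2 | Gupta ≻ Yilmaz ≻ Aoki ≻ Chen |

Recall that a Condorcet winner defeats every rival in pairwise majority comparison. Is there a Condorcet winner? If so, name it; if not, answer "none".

Gupta

Check each pair by majority over 7 ballots:
Yilmaz vs Aoki: 3+1+2 = 6 for Yilmaz, 1 for Aoki — Yilmaz by 6–1.
Yilmaz vs Gupta: Yilmaz is ranked higher on 1 ballot, Gupta on 6. Gupta wins 6–1.
Yilmaz vs Chen: 7 to 0, Yilmaz.
Aoki vs Gupta: 0 to 7, Gupta.
Aoki vs Chen: Aoki preferred on 1+1+2 = 4 ballots; Aoki wins 4–3.
Gupta vs Chen: Gupta is ranked higher on 1+3+1+2 = 7 ballots, Chen on 0. Gupta wins 7–0.
Gupta defeats every rival head-to-head and is the Condorcet winner.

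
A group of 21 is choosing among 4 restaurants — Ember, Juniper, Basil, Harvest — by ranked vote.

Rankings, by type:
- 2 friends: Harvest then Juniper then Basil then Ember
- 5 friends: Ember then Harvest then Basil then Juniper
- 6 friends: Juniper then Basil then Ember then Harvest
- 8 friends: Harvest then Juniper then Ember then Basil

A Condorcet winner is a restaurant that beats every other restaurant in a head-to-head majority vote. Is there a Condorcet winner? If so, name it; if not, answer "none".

Pairwise majorities:
Ember vs Juniper: Juniper, 16–5.
Ember vs Basil: Ember is ranked higher on 5+8 = 13 ballots, Basil on 8. Ember wins 13–8.
Ember vs Harvest: 5+6 = 11 for Ember, 10 for Harvest — Ember by 11–10.
Juniper vs Basil: Juniper preferred on 2+6+8 = 16 ballots; Juniper wins 16–5.
Juniper vs Harvest: 6 to 15, Harvest.
Basil vs Harvest: Harvest wins 15–6.
No restaurant is unbeaten: Ember loses to Juniper; Juniper loses to Harvest; Basil loses to Ember; Harvest loses to Ember. In particular Ember > Harvest > Juniper > Ember is a majority cycle — no Condorcet winner exists.

none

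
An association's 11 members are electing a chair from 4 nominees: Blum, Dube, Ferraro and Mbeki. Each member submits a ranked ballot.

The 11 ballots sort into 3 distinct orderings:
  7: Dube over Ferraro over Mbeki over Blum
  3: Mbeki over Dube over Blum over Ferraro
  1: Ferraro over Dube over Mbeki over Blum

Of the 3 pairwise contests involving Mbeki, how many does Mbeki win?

Mbeki against each rival (11 voters):
Mbeki vs Blum: Mbeki wins 11–0.
Mbeki vs Dube: 3 for Mbeki, 8 for Dube — Dube by 8–3.
Mbeki vs Ferraro: Ferraro, 8–3.
Mbeki beats Blum; loses to Dube, Ferraro — 1 pairwise win.

1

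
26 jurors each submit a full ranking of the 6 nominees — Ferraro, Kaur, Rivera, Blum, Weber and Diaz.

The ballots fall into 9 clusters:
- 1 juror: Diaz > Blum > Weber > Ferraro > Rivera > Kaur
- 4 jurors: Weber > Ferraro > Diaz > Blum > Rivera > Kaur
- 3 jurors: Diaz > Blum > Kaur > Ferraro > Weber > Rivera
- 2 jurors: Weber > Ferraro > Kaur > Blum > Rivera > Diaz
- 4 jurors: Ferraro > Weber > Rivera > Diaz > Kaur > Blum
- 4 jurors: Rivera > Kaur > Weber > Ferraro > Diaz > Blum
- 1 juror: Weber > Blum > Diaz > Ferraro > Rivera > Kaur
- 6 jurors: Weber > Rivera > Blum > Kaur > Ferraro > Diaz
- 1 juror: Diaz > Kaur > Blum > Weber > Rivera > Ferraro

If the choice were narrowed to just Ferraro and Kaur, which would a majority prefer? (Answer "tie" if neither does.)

Kaur

Ballots ranking Ferraro above Kaur: 1 + 4 + 2 + 4 + 1 = 12.
Ballots ranking Kaur above Ferraro: 26 − 12 = 14.
Kaur wins the head-to-head 14–12.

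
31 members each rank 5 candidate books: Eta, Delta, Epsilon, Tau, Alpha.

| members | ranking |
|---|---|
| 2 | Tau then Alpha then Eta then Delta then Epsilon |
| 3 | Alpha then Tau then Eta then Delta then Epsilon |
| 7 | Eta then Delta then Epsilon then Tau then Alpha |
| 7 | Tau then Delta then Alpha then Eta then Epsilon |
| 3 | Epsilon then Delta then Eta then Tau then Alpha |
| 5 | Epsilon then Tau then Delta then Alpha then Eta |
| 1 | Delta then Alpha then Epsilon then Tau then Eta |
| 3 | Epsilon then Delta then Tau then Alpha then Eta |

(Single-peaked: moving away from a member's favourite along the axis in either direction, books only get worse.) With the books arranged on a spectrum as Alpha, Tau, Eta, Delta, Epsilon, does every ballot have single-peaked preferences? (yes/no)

Axis positions: Alpha=1, Tau=2, Eta=3, Delta=4, Epsilon=5.
Type 1 (peak Tau at position 2): ranking walks positions 2-1-3-4-5, expanding outward from the peak — single-peaked.
Type 2 (peak Alpha at position 1): ranking walks positions 1-2-3-4-5, expanding outward from the peak — single-peaked.
Type 3 (peak Eta at position 3): ranking walks positions 3-4-5-2-1, expanding outward from the peak — single-peaked.
Type 4: ranking walks positions 2-4-1-3-5; Delta is ranked above Eta even though Eta lies between Delta and the peak Tau on the axis — preferences dip and rise again. Not single-peaked.
Type 5 (peak Epsilon at position 5): ranking walks positions 5-4-3-2-1, expanding outward from the peak — single-peaked.
Type 6: ranking walks positions 5-2-4-1-3; Tau is ranked above Delta even though Delta lies between Tau and the peak Epsilon on the axis — preferences dip and rise again. Not single-peaked.
Type 7: ranking walks positions 4-1-5-2-3; Alpha is ranked above Eta even though Eta lies between Alpha and the peak Delta on the axis — preferences dip and rise again. Not single-peaked.
Type 8: ranking walks positions 5-4-2-1-3; Tau is ranked above Eta even though Eta lies between Tau and the peak Epsilon on the axis — preferences dip and rise again. Not single-peaked.
Type 4 violates single-peakedness, so the profile is not single-peaked on this axis.

no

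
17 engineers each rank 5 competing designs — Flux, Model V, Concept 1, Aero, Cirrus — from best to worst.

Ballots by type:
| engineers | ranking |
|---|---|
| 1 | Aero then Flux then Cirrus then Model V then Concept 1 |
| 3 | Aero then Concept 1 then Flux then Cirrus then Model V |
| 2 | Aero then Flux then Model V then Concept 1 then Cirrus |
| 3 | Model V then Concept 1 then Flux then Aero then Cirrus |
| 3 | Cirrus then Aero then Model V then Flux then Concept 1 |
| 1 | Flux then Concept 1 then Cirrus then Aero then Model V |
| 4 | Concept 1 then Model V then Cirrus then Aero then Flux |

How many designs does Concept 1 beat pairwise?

2

Concept 1 against each rival (17 engineers):
Concept 1 vs Flux: 10 to 7, Concept 1.
Concept 1 vs Model V: Model V wins 9–8.
Concept 1 vs Aero: Concept 1 is ranked higher on 3+1+4 = 8 ballots, Aero on 9. Aero wins 9–8.
Concept 1 vs Cirrus: Concept 1 is ranked higher on 3+2+3+1+4 = 13 ballots, Cirrus on 4. Concept 1 wins 13–4.
Concept 1 beats Flux, Cirrus; loses to Model V, Aero — 2 pairwise wins.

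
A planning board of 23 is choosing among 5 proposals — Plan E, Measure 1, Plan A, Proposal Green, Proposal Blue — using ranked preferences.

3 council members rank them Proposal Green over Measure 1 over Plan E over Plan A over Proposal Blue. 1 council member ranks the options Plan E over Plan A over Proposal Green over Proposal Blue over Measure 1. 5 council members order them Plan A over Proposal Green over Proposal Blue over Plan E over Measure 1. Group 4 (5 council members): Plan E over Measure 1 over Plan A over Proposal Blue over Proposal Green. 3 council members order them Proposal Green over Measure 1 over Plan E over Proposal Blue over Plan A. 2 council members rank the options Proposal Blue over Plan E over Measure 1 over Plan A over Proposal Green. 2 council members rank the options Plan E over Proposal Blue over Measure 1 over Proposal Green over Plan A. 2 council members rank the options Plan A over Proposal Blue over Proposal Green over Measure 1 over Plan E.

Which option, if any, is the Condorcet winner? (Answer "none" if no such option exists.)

Pairwise majorities:
Plan E vs Measure 1: Plan E is ranked higher on 1+5+5+2+2 = 15 ballots, Measure 1 on 8. Plan E wins 15–8.
Plan E vs Plan A: Plan E is ranked higher on 3+1+5+3+2+2 = 16 ballots, Plan A on 7. Plan E wins 16–7.
Plan E vs Proposal Green: 1+5+2+2 = 10 for Plan E, 13 for Proposal Green — Proposal Green by 13–10.
Plan E vs Proposal Blue: 3+1+5+3+2 = 14 for Plan E, 9 for Proposal Blue — Plan E by 14–9.
Measure 1 vs Plan A: 3+5+3+2+2 = 15 for Measure 1, 8 for Plan A — Measure 1 by 15–8.
Measure 1 vs Proposal Green: Measure 1 preferred on 5+2+2 = 9 ballots; Proposal Green wins 14–9.
Measure 1 vs Proposal Blue: 3+5+3 = 11 for Measure 1, 12 for Proposal Blue — Proposal Blue by 12–11.
Plan A vs Proposal Green: Plan A is ranked higher on 1+5+5+2+2 = 15 ballots, Proposal Green on 8. Plan A wins 15–8.
Plan A vs Proposal Blue: Plan A preferred on 3+1+5+5+2 = 16 ballots; Plan A wins 16–7.
Proposal Green vs Proposal Blue: Proposal Green preferred on 3+1+5+3 = 12 ballots; Proposal Green wins 12–11.
Every option loses at least once (Plan E loses to Proposal Green; Measure 1 loses to Plan E; Plan A loses to Plan E; Proposal Green loses to Plan A; Proposal Blue loses to Plan E). The majority relation contains the cycle Plan E beats Plan A beats Proposal Green beats Plan E, so there is no Condorcet winner.

none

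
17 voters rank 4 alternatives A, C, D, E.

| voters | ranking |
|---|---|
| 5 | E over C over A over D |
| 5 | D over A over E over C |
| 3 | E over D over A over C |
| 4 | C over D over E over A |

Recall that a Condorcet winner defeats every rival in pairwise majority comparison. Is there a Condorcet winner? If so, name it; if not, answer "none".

Pairwise majorities:
A vs C: A preferred on 5+3 = 8 ballots; C wins 9–8.
A vs D: 5 to 12, D.
A vs E: E, 12–5.
C vs D: C is ranked higher on 5+4 = 9 ballots, D on 8. C wins 9–8.
C vs E: E wins 13–4.
D vs E: 5+4 = 9 for D, 8 for E — D by 9–8.
No alternative is unbeaten: A loses to C; C loses to E; D loses to C; E loses to D. In particular C → D → E → C is a majority cycle — no Condorcet winner exists.

none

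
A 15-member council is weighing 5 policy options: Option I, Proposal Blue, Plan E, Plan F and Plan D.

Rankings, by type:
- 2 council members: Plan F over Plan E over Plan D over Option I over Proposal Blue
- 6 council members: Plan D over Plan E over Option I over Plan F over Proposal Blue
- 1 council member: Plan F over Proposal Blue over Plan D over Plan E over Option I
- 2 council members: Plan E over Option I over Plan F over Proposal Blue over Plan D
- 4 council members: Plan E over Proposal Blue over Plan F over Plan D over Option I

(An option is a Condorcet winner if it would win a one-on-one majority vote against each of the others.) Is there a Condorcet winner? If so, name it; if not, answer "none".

Pairwise majorities:
Option I vs Proposal Blue: Option I, 10–5.
Option I vs Plan E: Plan E, 15–0.
Option I vs Plan F: Option I, 8–7.
Option I–Plan D: Plan D 13–2.
Proposal Blue vs Plan E: Plan E, 14–1.
Proposal Blue–Plan F: Plan F 11–4.
Proposal Blue vs Plan D: Plan D, 8–7.
Plan E–Plan F: Plan E 12–3.
Plan E vs Plan D: Plan E, 8–7.
Plan F vs Plan D: Plan F wins 9–6.
Only Plan E has no losses; Plan E is the Condorcet winner.

Plan E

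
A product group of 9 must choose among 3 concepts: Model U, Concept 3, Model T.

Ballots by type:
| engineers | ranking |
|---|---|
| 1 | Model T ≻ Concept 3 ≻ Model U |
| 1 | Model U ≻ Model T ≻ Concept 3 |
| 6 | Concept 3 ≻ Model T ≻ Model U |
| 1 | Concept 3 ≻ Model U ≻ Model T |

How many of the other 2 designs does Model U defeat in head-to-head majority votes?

0

Model U against each rival (9 engineers):
Model U vs Concept 3: Model U is ranked higher on 1 ballot, Concept 3 on 8. Concept 3 wins 8–1.
Model U vs Model T: Model U is ranked higher on 1+1 = 2 ballots, Model T on 7. Model T wins 7–2.
Model U beats no one; loses to Concept 3, Model T — 0 pairwise wins.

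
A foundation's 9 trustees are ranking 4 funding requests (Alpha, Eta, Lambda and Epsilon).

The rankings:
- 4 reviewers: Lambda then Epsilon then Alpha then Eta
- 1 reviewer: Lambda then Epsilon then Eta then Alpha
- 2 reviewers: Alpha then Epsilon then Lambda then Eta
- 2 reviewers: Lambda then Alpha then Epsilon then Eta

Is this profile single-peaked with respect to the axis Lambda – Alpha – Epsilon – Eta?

Axis positions: Lambda=1, Alpha=2, Epsilon=3, Eta=4.
Group 1: ranking walks positions 1-3-2-4; Epsilon is ranked above Alpha even though Alpha lies between Epsilon and the peak Lambda on the axis — preferences dip and rise again. Not single-peaked.
Group 2: ranking walks positions 1-3-4-2; Epsilon is ranked above Alpha even though Alpha lies between Epsilon and the peak Lambda on the axis — preferences dip and rise again. Not single-peaked.
Group 3 (peak Alpha at position 2): ranking walks positions 2-3-1-4, expanding outward from the peak — single-peaked.
Group 4 (peak Lambda at position 1): ranking walks positions 1-2-3-4, expanding outward from the peak — single-peaked.
Group 1 violates single-peakedness, so the profile is not single-peaked on this axis.

no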